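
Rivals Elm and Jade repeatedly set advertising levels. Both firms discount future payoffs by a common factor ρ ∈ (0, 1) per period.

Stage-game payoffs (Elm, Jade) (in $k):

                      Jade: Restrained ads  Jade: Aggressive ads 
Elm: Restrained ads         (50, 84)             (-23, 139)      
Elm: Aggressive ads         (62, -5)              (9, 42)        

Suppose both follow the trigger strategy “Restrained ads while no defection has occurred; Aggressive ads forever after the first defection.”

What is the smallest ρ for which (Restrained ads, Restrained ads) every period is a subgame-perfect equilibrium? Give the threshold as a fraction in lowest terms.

55/97

For Elm: deviation gain 62−50 = 12, per-period punishment loss 50−9 = 41. IC gives ρ ≥ 12/53.
For Jade: gain 55, loss 42 per period, so ρ ≥ 55/97.
The tighter constraint is Jade's, so cooperation needs ρ ≥ 55/97.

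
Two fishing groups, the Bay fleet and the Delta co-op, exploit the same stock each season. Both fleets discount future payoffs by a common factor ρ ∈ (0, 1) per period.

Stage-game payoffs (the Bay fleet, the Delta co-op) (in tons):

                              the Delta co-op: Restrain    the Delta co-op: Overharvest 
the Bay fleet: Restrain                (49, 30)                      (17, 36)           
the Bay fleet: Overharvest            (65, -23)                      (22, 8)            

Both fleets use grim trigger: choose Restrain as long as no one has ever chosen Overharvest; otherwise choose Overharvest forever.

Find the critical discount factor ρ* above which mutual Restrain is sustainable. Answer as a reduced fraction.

the Bay fleet: cooperation gives 49 each period; deviation gives 65 once then 22 forever.
  49/(1−ρ) ≥ 65 + 22ρ/(1−ρ) ⇒ ρ ≥ 16/43.
the Delta co-op: cooperation gives 30 each period; deviation gives 36 once then 8 forever.
  ρ ≥ 6/28 = 3/14.
Both must hold, so the binding constraint is the Bay fleet's: ρ ≥ 16/43.

16/43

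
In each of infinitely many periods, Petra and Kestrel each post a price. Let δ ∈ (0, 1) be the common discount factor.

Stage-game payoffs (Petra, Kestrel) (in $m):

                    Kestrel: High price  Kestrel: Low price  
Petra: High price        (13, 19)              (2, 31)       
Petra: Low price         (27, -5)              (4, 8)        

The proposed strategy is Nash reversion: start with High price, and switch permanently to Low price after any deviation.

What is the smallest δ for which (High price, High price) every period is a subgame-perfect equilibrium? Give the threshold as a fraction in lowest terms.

For Petra: deviation gain 27−13 = 14, per-period punishment loss 13−4 = 9. IC gives δ ≥ 14/23.
For Kestrel: gain 12, loss 11 per period, so δ ≥ 12/23.
The tighter constraint is Petra's, so cooperation needs δ ≥ 14/23.

14/23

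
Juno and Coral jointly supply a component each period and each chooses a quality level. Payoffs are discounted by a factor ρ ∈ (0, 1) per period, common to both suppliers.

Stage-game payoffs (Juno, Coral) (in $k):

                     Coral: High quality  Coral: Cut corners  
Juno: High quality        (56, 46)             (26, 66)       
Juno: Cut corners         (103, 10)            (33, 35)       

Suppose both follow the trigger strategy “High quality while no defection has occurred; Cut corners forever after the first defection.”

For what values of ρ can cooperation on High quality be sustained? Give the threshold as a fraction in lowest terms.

Juno: cooperation gives 56 each period; deviation gives 103 once then 33 forever.
  56/(1−ρ) ≥ 103 + 33ρ/(1−ρ) ⇒ ρ ≥ 47/70.
Coral: cooperation gives 46 each period; deviation gives 66 once then 35 forever.
  ρ ≥ 20/31.
Both must hold, so the binding constraint is Juno's: ρ ≥ 47/70.

47/70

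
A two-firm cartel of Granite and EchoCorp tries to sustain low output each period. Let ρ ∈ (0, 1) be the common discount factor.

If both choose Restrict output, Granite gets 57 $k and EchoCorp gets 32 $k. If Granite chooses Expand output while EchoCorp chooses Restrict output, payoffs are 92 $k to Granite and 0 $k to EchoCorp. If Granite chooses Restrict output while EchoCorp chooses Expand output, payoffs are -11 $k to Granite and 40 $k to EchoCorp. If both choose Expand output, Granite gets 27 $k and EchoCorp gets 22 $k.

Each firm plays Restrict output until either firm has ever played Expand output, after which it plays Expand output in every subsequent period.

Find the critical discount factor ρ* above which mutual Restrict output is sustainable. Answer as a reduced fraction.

7/13

Granite's threshold: (92−57)/(92−27) = 7/13.
EchoCorp's threshold: (40−32)/(40−22) = 4/9.
7/13 > 4/9, so Granite binds and ρ* = 7/13.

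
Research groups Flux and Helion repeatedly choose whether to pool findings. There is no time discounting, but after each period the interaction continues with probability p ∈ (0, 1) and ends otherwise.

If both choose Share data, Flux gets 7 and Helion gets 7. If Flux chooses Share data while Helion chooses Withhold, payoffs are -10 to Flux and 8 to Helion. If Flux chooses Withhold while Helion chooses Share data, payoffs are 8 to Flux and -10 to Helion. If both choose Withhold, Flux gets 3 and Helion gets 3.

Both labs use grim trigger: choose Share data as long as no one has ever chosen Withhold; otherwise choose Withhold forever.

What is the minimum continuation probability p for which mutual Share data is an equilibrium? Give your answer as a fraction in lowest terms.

With no time discounting, the continuation probability p plays the role of the discount factor.
Grim-trigger IC: 7/(1−p) ≥ 8 + 3p/(1−p) ⇒ p ≥ (8−7)/(8−3) = 1/5.

1/5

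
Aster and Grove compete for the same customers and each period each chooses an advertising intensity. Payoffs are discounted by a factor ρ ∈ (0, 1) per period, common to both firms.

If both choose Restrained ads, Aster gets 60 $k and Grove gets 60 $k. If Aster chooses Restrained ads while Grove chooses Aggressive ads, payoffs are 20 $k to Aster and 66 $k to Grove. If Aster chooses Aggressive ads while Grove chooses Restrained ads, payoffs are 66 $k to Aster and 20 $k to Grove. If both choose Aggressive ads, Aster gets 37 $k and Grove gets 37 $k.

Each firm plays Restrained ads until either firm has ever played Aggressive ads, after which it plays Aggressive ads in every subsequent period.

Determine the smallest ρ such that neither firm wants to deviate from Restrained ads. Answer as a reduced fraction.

60/(1−ρ) ≥ 66 + 37ρ/(1−ρ)
60 ≥ 66 − 29ρ
ρ ≥ 6/29.

6/29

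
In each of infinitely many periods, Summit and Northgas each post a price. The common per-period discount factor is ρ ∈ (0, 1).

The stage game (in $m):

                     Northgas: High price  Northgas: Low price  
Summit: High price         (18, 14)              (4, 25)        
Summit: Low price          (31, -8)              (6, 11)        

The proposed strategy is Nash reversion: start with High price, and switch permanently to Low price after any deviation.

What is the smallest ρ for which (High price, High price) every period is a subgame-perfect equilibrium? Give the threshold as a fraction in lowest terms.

Summit's threshold: (31−18)/(31−6) = 13/25.
Northgas's threshold: (25−14)/(25−11) = 11/14.
13/25 < 11/14, so Northgas binds and ρ* = 11/14.

11/14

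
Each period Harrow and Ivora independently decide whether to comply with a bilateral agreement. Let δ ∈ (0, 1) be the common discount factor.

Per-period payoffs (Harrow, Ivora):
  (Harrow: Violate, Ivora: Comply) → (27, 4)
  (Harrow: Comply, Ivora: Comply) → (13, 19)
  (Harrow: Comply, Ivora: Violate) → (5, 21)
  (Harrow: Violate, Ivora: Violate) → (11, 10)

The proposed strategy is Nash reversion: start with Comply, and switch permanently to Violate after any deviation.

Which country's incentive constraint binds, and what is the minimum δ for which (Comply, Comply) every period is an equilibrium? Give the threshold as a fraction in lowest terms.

Harrow; δ ≥ 7/8

For Harrow: deviation gain 27−13 = 14, per-period punishment loss 13−11 = 2. IC gives δ ≥ 14/16 = 7/8.
For Ivora: gain 2, loss 9 per period, so δ ≥ 2/11.
The tighter constraint is Harrow's, so cooperation needs δ ≥ 7/8.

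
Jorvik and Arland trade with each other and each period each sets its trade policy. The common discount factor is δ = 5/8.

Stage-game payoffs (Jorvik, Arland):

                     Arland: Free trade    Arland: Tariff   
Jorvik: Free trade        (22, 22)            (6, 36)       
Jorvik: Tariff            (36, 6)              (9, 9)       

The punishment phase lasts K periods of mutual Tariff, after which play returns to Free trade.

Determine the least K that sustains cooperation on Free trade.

No profitable deviation requires (22−9)(δ+…+δ^K) ≥ 36−22, i.e. δ+…+δ^K ≥ 14/13 ≈ 1.0769.
With δ = 5/8, the partial sums are K=1: 0.6250, K=2: 1.0156, K=3: 1.2598.
K = 3 is the first length at which the sum reaches 1.0769.

3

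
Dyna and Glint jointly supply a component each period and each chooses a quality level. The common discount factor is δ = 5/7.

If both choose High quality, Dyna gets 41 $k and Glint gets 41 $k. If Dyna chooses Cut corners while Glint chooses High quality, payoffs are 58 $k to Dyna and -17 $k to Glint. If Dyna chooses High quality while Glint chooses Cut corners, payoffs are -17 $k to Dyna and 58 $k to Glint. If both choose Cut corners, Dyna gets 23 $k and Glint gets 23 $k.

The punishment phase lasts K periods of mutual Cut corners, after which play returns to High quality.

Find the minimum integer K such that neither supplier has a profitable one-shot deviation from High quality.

2

IC: δ(1−δ^K)/(1−δ) ≥ (58−41)/(41−23) = 17/18.
With δ = 5/7: need 1 − δ^K ≥ 17/18·(1−5/7)/(5/7), i.e. δ^K ≤ 0.6222.
Since (5/7)^1 = 0.7143 and (5/7)^2 = 0.5102, the smallest such K is 2.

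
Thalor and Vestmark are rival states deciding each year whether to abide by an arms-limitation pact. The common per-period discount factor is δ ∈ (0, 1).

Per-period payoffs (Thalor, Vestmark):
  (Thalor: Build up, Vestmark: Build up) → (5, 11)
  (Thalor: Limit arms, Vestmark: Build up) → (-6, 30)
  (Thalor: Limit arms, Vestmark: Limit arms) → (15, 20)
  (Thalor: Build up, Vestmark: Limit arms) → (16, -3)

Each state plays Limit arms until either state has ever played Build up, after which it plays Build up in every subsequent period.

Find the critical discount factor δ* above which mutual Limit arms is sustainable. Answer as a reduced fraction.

For Thalor: deviation gain 16−15 = 1, per-period punishment loss 15−5 = 10. IC gives δ ≥ 1/11.
For Vestmark: gain 10, loss 9 per period, so δ ≥ 10/19.
The tighter constraint is Vestmark's, so cooperation needs δ ≥ 10/19.

10/19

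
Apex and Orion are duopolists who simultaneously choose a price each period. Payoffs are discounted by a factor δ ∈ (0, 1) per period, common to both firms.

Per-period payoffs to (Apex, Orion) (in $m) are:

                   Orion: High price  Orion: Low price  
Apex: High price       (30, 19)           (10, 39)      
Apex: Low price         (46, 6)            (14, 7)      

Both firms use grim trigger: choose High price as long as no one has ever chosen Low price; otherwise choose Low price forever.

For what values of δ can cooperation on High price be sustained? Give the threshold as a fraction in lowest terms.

5/8

Apex's threshold: (46−30)/(46−14) = 1/2.
Orion's threshold: (39−19)/(39−7) = 5/8.
1/2 < 5/8, so Orion binds and δ* = 5/8.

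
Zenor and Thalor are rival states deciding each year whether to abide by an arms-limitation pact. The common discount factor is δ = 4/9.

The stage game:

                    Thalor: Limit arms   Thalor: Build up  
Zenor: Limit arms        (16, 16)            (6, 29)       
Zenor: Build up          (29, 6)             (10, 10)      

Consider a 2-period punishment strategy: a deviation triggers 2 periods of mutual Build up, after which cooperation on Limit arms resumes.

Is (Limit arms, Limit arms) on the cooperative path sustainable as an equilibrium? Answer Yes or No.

Comparing payoff streams over the 3 periods until play realigns: cooperate → 16(1+δ+…+δ^2); deviate → 29 + 10(δ+…+δ^2).
Cooperation is sustained iff (16−10)(δ+…+δ^2) ≥ 29−16.
δ+…+δ^2 = 4/9·(1−(4/9)^2)/(1−4/9) = 0.6420, and (29−16)/(16−10) = 2.1667.
0.6420 < 2.1667, so cooperation is not sustainable.

No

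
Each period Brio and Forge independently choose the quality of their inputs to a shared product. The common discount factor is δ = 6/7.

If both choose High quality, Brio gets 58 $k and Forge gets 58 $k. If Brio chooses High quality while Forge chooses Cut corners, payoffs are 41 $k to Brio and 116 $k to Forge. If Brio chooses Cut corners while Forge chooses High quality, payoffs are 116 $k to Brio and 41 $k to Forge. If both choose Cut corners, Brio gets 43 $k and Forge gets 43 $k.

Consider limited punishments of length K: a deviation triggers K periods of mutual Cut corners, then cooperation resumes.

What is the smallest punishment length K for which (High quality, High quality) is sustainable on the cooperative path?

IC: δ(1−δ^K)/(1−δ) ≥ (116−58)/(58−43) = 58/15.
With δ = 6/7: need 1 − δ^K ≥ 58/15·(1−6/7)/(6/7), i.e. δ^K ≤ 0.3556.
Since (6/7)^6 = 0.3966 and (6/7)^7 = 0.3399, the smallest such K is 7.

7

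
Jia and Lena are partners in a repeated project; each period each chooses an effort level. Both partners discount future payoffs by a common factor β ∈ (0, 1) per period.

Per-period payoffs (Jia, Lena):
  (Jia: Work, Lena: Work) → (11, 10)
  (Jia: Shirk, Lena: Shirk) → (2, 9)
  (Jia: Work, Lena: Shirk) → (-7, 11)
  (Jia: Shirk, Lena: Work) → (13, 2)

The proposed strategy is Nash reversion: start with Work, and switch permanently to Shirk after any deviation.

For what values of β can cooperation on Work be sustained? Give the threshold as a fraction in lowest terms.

1/2

Jia: cooperation gives 11 each period; deviation gives 13 once then 2 forever.
  11/(1−β) ≥ 13 + 2β/(1−β) ⇒ β ≥ 2/11.
Lena: cooperation gives 10 each period; deviation gives 11 once then 9 forever.
  β ≥ 1/2.
Both must hold, so the binding constraint is Lena's: β ≥ 1/2.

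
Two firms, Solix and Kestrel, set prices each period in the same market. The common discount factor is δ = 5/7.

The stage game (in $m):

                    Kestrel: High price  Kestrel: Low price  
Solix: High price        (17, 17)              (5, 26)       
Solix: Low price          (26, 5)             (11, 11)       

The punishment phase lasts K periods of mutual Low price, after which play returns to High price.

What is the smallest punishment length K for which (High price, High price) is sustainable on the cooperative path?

IC: δ(1−δ^K)/(1−δ) ≥ (26−17)/(17−11) = 3/2.
With δ = 5/7: need 1 − δ^K ≥ 3/2·(1−5/7)/(5/7), i.e. δ^K ≤ 0.4000.
Since (5/7)^2 = 0.5102 and (5/7)^3 = 0.3644, the smallest such K is 3.

3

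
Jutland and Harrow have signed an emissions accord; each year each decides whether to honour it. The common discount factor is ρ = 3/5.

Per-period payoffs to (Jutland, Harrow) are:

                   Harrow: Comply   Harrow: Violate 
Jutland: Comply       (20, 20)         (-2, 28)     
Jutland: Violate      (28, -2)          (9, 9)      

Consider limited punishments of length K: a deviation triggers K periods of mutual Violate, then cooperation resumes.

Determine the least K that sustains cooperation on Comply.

2

No profitable deviation requires (20−9)(ρ+…+ρ^K) ≥ 28−20, i.e. ρ+…+ρ^K ≥ 8/11 ≈ 0.7273.
With ρ = 3/5, the partial sums are K=1: 0.6000, K=2: 0.9600.
K = 2 is the first length at which the sum reaches 0.7273.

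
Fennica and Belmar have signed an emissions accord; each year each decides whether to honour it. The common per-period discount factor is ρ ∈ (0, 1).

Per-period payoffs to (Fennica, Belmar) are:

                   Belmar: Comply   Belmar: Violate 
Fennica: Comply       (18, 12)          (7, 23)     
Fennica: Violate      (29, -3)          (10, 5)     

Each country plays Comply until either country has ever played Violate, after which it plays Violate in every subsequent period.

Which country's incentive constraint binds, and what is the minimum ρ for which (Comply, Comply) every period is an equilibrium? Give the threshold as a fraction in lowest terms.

For Fennica: deviation gain 29−18 = 11, per-period punishment loss 18−10 = 8. IC gives ρ ≥ 11/19.
For Belmar: gain 11, loss 7 per period, so ρ ≥ 11/18.
The tighter constraint is Belmar's, so cooperation needs ρ ≥ 11/18.

Belmar; ρ ≥ 11/18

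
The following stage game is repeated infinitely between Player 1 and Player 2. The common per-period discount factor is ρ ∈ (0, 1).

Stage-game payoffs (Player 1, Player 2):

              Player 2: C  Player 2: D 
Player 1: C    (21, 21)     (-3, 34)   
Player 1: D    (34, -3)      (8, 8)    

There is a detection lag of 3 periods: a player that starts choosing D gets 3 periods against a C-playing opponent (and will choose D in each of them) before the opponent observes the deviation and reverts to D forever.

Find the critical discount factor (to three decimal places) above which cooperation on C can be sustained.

The best deviation is to choose D for all 3 undetected periods, earning 34 each, then 8 forever once detected.
Deviation value: 34(1−ρ^3)/(1−ρ) + 8ρ^3/(1−ρ); cooperation value: 21/(1−ρ).
IC: 21 ≥ 34(1−ρ^3) + 8ρ^3 = 34 − 26ρ^3.
So ρ^3 ≥ 13/26 = 1/2, giving ρ ≥ (1/2)^(1/3) ≈ 0.794.

0.794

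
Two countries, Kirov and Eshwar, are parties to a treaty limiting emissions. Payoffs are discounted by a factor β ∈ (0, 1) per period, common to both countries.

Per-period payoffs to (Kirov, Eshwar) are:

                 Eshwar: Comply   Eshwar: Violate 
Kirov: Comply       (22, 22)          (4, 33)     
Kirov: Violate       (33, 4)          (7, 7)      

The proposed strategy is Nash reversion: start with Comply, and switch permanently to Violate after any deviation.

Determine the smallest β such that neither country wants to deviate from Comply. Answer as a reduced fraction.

11/26

One-period gain from deviating is 33 − 22 = 11. The loss is 22 − 7 = 15 in every subsequent period, with present value 15·β/(1−β).
Deviation is unprofitable when 15·β/(1−β) ≥ 11, i.e. β/(1−β) ≥ 11/15.
Equivalently β ≥ 11/(11+15) = 11/26.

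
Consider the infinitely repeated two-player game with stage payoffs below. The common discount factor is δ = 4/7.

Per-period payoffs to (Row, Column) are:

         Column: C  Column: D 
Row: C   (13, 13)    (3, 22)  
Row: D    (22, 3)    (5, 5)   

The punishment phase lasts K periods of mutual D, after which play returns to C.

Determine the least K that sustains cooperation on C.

IC: δ(1−δ^K)/(1−δ) ≥ (22−13)/(13−5) = 9/8.
With δ = 4/7: need 1 − δ^K ≥ 9/8·(1−4/7)/(4/7), i.e. δ^K ≤ 0.1562.
Since (4/7)^3 = 0.1866 and (4/7)^4 = 0.1066, the smallest such K is 4.

4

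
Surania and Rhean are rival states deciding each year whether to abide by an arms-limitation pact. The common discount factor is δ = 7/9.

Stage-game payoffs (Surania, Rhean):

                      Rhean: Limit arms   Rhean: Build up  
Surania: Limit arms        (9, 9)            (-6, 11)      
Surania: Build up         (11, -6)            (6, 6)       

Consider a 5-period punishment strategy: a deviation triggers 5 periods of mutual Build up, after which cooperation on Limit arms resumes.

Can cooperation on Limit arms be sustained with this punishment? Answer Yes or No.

A one-shot deviation gives 11 now, then 6 for 5 periods, then back to 9.
Gain from deviating: (11−9) today; loss: (9−6) in each of the next 5 periods.
No-deviation condition: (9−6)(δ+…+δ^5) ≥ 11−9, i.e. δ+…+δ^5 ≥ 2/3.
At δ = 7/9: δ+…+δ^5 = 2.5038 ≥ 0.6667.
So cooperation is sustainable.

Yes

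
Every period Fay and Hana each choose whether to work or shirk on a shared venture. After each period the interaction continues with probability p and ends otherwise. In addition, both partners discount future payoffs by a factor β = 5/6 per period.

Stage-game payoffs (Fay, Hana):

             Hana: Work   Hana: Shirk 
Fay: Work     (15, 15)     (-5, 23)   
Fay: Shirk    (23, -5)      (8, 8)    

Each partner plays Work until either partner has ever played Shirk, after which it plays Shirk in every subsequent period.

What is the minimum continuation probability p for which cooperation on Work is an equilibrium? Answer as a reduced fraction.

With continuation probability p and discount β, the effective per-period discount factor is βp.
Grim-trigger IC: βp ≥ (23−15)/(23−8) = 8/15.
So p ≥ (8/15)/(5/6) = 16/25.

16/25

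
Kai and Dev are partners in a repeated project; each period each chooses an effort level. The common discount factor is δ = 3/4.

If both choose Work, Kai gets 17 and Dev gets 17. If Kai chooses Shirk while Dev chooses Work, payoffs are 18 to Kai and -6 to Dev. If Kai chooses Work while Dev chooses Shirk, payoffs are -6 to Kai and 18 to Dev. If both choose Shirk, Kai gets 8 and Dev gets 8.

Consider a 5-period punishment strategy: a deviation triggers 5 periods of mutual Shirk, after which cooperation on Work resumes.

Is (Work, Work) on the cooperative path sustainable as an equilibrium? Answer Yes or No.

Yes

A one-shot deviation gives 18 now, then 8 for 5 periods, then back to 17.
Gain from deviating: (18−17) today; loss: (17−8) in each of the next 5 periods.
No-deviation condition: (17−8)(δ+…+δ^5) ≥ 18−17, i.e. δ+…+δ^5 ≥ 1/9.
At δ = 3/4: δ+…+δ^5 = 2.2881 ≥ 0.1111.
So cooperation is sustainable.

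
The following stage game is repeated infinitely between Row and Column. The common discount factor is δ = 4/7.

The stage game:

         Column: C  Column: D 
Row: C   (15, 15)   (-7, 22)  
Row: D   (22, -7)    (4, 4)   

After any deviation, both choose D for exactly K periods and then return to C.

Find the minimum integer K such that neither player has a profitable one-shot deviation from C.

2

IC: δ(1−δ^K)/(1−δ) ≥ (22−15)/(15−4) = 7/11.
With δ = 4/7: need 1 − δ^K ≥ 7/11·(1−4/7)/(4/7), i.e. δ^K ≤ 0.5227.
Since (4/7)^1 = 0.5714 and (4/7)^2 = 0.3265, the smallest such K is 2.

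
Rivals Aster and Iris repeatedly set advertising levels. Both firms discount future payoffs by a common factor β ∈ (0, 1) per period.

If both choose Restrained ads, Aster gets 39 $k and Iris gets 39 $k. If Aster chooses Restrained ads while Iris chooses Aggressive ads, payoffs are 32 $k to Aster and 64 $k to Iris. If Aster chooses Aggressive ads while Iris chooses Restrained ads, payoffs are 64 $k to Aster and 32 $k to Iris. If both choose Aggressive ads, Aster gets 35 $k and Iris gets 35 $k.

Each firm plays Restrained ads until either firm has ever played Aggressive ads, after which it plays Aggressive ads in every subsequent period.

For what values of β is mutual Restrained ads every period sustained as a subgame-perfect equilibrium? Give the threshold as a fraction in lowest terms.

25/29

Under grim trigger the critical discount factor is (T−C)/(T−P) with T = 64, C = 39, P = 35.
β* = (64−39)/(64−35) = 25/29.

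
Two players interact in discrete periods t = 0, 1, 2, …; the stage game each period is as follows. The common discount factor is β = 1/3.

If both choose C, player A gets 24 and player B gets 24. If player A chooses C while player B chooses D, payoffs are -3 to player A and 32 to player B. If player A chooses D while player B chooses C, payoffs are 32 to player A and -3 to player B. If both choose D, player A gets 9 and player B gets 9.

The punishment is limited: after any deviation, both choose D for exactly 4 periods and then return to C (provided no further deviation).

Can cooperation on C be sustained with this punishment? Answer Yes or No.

Comparing payoff streams over the 5 periods until play realigns: cooperate → 24(1+β+…+β^4); deviate → 32 + 9(β+…+β^4).
Cooperation is sustained iff (24−9)(β+…+β^4) ≥ 32−24.
β+…+β^4 = 1/3·(1−(1/3)^4)/(1−1/3) = 0.4938, and (32−24)/(24−9) = 0.5333.
0.4938 < 0.5333, so cooperation is not sustainable.

No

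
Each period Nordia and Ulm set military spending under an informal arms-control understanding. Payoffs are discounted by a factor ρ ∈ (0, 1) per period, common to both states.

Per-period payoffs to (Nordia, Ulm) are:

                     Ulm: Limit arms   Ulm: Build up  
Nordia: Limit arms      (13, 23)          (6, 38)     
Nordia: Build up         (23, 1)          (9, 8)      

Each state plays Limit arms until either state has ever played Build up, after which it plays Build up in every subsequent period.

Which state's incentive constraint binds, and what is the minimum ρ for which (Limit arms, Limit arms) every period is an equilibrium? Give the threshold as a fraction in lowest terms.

Nordia's threshold: (23−13)/(23−9) = 5/7.
Ulm's threshold: (38−23)/(38−8) = 1/2.
5/7 > 1/2, so Nordia binds and ρ* = 5/7.

Nordia; ρ ≥ 5/7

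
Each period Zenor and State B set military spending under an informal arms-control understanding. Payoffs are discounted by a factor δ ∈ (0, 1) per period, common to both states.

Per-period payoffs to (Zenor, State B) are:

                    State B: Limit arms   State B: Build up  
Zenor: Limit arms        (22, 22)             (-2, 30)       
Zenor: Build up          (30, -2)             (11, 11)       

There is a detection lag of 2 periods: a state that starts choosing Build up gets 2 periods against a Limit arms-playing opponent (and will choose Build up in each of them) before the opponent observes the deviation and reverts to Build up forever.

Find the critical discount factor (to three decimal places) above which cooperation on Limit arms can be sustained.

0.649

The best deviation is to choose Build up for all 2 undetected periods, earning 30 each, then 11 forever once detected.
Deviation value: 30(1−δ^2)/(1−δ) + 11δ^2/(1−δ); cooperation value: 22/(1−δ).
IC: 22 ≥ 30(1−δ^2) + 11δ^2 = 30 − 19δ^2.
So δ^2 ≥ 8/19, giving δ ≥ (8/19)^(1/2) ≈ 0.649.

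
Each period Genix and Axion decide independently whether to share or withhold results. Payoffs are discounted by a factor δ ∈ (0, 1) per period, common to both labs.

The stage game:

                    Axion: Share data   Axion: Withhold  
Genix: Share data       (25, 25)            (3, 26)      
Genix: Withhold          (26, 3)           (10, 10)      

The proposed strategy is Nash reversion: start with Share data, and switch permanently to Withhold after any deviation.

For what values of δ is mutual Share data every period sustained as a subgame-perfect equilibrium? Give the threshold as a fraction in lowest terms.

1/16

Cooperation forever yields 25 each period: 25/(1−δ).
Deviating yields 26 once, then 10 forever: 26 + 10δ/(1−δ).
No profitable deviation requires 25/(1−δ) ≥ 26 + 10δ/(1−δ).
Multiplying by (1−δ): 25 ≥ 26(1−δ) + 10δ = 26 − 16δ.
So 16δ ≥ 1, i.e. δ ≥ 1/16.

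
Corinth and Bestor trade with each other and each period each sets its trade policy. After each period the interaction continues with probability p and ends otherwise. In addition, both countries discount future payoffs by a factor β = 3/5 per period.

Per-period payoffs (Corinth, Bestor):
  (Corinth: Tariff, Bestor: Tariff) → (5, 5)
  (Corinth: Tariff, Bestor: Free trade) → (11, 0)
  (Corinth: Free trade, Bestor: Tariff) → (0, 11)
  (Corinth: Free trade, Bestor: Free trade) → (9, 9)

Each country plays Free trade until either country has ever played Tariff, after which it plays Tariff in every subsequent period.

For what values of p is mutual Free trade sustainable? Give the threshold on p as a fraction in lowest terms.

Expected continuation weight on next period's payoff is β·p = 3/5·p, which plays the role of the discount factor.
Cooperation requires 3/5·p ≥ (11−9)/(11−5) = 1/3, hence p ≥ 5/9.

5/9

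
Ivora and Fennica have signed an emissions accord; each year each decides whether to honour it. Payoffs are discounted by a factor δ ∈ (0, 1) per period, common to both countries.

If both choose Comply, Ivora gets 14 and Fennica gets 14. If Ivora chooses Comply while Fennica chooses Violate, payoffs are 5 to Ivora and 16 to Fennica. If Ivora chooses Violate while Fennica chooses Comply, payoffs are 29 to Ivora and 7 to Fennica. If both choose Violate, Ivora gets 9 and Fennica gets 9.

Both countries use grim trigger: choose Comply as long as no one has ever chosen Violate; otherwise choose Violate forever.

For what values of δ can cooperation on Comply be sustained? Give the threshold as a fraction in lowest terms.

3/4

Ivora: cooperation gives 14 each period; deviation gives 29 once then 9 forever.
  14/(1−δ) ≥ 29 + 9δ/(1−δ) ⇒ δ ≥ 15/20 = 3/4.
Fennica: cooperation gives 14 each period; deviation gives 16 once then 9 forever.
  δ ≥ 2/7.
Both must hold, so the binding constraint is Ivora's: δ ≥ 3/4.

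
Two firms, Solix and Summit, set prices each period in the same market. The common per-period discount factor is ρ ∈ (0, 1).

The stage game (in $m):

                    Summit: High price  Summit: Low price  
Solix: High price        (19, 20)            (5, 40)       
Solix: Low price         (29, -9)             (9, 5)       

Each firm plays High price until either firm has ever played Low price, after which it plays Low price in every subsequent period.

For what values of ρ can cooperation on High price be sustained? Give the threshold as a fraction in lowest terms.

For Solix: deviation gain 29−19 = 10, per-period punishment loss 19−9 = 10. IC gives ρ ≥ 10/20 = 1/2.
For Summit: gain 20, loss 15 per period, so ρ ≥ 20/35 = 4/7.
The tighter constraint is Summit's, so cooperation needs ρ ≥ 4/7.

4/7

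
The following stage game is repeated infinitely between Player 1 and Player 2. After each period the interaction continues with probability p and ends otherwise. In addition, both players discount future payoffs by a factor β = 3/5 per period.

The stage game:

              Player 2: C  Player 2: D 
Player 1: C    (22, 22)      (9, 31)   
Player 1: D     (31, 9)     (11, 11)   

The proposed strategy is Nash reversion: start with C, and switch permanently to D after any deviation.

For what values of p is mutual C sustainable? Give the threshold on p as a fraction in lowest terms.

3/4

With continuation probability p and discount β, the effective per-period discount factor is βp.
Grim-trigger IC: βp ≥ (31−22)/(31−11) = 9/20.
So p ≥ (9/20)/(3/5) = 3/4.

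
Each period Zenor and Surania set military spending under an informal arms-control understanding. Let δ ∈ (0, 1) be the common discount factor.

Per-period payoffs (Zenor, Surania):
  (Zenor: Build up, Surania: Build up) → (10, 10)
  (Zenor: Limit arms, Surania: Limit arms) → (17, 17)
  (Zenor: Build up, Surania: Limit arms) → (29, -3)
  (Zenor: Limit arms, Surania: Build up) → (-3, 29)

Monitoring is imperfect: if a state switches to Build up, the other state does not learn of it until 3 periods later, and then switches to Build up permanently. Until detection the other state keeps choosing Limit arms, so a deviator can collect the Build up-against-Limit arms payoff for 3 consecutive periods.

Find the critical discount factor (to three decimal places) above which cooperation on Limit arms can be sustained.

The best deviation is to choose Build up for all 3 undetected periods, earning 29 each, then 10 forever once detected.
Deviation value: 29(1−δ^3)/(1−δ) + 10δ^3/(1−δ); cooperation value: 17/(1−δ).
IC: 17 ≥ 29(1−δ^3) + 10δ^3 = 29 − 19δ^3.
So δ^3 ≥ 12/19, giving δ ≥ (12/19)^(1/3) ≈ 0.858.

0.858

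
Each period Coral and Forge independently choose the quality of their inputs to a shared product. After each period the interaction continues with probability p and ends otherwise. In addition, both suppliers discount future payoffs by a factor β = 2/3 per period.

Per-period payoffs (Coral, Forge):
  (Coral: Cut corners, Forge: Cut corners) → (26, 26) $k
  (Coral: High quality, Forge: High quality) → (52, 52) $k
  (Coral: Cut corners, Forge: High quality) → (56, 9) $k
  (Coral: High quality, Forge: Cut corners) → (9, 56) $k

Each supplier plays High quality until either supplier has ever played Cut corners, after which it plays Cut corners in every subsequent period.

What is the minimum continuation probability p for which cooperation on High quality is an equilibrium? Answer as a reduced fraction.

1/5

With continuation probability p and discount β, the effective per-period discount factor is βp.
Grim-trigger IC: βp ≥ (56−52)/(56−26) = 2/15.
So p ≥ (2/15)/(2/3) = 1/5.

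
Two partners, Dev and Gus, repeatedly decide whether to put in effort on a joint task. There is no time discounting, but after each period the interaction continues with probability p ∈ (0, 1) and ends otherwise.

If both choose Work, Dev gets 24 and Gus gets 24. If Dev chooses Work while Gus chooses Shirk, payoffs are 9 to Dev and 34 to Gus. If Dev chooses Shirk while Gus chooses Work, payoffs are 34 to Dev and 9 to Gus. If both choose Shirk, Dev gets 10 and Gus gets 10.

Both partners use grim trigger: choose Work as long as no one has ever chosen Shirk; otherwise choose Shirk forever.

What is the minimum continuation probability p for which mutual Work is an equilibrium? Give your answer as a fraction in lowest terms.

5/12

Expected cooperation value is 24 + p·24 + p²·24 + … = 24/(1−p); deviation gives 34 + p·10/(1−p).
24 ≥ 34(1−p) + 10p ⇒ 24p ≥ 10 ⇒ p ≥ 10/24 = 5/12.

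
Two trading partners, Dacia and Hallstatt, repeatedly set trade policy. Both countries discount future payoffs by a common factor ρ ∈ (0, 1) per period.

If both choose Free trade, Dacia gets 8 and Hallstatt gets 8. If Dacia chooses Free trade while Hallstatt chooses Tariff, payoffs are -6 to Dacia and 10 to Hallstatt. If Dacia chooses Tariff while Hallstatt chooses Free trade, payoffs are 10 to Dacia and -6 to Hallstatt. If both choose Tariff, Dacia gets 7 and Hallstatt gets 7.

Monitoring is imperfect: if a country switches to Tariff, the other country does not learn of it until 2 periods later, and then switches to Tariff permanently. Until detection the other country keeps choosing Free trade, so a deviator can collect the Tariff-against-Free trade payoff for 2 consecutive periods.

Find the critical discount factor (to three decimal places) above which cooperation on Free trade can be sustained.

A deviator earns 10 for 2 periods, then 7 forever; cooperating earns 8 forever. Multiplying the IC by (1−ρ):
8 ≥ 10(1−ρ^2) + 7ρ^2, so 3·ρ^2 ≥ 2 and ρ^2 ≥ 2/3.
ρ ≥ (2/3)^(1/2) ≈ 0.816.

0.816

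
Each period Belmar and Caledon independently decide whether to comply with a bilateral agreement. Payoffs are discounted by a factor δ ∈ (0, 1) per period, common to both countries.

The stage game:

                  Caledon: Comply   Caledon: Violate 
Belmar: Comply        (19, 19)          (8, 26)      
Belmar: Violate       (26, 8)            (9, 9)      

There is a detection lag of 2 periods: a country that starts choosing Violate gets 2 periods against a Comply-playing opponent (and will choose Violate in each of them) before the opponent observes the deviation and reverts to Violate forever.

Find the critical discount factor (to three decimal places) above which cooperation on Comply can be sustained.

The best deviation is to choose Violate for all 2 undetected periods, earning 26 each, then 9 forever once detected.
Deviation value: 26(1−δ^2)/(1−δ) + 9δ^2/(1−δ); cooperation value: 19/(1−δ).
IC: 19 ≥ 26(1−δ^2) + 9δ^2 = 26 − 17δ^2.
So δ^2 ≥ 7/17, giving δ ≥ (7/17)^(1/2) ≈ 0.642.

0.642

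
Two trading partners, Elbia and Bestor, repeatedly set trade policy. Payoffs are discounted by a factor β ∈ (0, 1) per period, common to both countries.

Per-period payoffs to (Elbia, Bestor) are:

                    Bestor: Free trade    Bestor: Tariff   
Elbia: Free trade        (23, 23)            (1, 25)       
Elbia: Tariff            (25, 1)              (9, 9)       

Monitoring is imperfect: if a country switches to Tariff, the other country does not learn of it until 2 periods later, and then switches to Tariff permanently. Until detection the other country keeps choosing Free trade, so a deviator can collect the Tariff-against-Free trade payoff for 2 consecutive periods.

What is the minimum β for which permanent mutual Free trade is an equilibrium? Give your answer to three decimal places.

A deviator earns 25 for 2 periods, then 9 forever; cooperating earns 23 forever. Multiplying the IC by (1−β):
23 ≥ 25(1−β^2) + 9β^2, so 16·β^2 ≥ 2 and β^2 ≥ 1/8.
β ≥ (1/8)^(1/2) ≈ 0.354.

0.354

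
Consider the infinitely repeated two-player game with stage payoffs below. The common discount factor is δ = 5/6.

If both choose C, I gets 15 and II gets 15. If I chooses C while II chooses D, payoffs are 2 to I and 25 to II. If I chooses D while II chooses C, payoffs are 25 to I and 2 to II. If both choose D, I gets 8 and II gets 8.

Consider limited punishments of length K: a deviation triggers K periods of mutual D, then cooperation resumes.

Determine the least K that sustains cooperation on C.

2

No profitable deviation requires (15−8)(δ+…+δ^K) ≥ 25−15, i.e. δ+…+δ^K ≥ 10/7 ≈ 1.4286.
With δ = 5/6, the partial sums are K=1: 0.8333, K=2: 1.5278.
K = 2 is the first length at which the sum reaches 1.4286.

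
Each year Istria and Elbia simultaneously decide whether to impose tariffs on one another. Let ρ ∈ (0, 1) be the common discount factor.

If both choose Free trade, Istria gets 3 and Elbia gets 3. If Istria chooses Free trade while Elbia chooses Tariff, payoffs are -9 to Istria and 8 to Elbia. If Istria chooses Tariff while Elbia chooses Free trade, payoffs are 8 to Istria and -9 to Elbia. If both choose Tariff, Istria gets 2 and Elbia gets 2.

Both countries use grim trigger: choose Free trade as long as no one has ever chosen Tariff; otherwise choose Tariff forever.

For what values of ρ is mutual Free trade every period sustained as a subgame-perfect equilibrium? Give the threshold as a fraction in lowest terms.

Under grim trigger the critical discount factor is (T−C)/(T−P) with T = 8, C = 3, P = 2.
ρ* = (8−3)/(8−2) = 5/6.

5/6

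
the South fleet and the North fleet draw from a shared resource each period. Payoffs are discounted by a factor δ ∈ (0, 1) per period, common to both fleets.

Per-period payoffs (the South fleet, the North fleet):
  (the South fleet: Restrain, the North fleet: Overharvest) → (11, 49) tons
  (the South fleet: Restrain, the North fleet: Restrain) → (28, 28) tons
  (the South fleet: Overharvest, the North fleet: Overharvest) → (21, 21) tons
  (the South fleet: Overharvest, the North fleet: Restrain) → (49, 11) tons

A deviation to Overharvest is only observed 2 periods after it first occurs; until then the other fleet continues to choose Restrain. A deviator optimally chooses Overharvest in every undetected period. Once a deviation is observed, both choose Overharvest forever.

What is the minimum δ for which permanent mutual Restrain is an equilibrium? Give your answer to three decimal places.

0.866

The best deviation is to choose Overharvest for all 2 undetected periods, earning 49 each, then 21 forever once detected.
Deviation value: 49(1−δ^2)/(1−δ) + 21δ^2/(1−δ); cooperation value: 28/(1−δ).
IC: 28 ≥ 49(1−δ^2) + 21δ^2 = 49 − 28δ^2.
So δ^2 ≥ 21/28 = 3/4, giving δ ≥ (3/4)^(1/2) ≈ 0.866.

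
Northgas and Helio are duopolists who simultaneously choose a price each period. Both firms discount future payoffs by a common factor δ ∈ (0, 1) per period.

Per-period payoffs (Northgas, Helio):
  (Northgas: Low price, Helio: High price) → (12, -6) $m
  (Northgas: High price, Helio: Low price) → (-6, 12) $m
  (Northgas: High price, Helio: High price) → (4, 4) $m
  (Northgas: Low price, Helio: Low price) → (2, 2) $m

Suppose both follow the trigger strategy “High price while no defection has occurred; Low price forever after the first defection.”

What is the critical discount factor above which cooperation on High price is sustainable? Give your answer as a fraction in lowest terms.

4/5

One-period gain from deviating is 12 − 4 = 8. The loss is 4 − 2 = 2 in every subsequent period, with present value 2·δ/(1−δ).
Deviation is unprofitable when 2·δ/(1−δ) ≥ 8, i.e. δ/(1−δ) ≥ 4.
Equivalently δ ≥ 8/(8+2) = 4/5.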